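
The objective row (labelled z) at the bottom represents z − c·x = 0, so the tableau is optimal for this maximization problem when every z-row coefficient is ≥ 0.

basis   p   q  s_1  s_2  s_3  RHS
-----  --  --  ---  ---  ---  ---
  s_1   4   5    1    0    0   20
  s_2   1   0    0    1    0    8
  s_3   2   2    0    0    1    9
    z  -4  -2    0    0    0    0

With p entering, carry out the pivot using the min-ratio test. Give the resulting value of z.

18

Ratio test on column p — row 1: 20/4 = 5; row 2: 8/1 = 8; row 3: 9/2 = 9/2. Minimum is 9/2 at row 3 (s_3 leaves); pivot element 2.
Pivot on row 3; the z-row RHS becomes 0 − (-4)·(9/2) = 18.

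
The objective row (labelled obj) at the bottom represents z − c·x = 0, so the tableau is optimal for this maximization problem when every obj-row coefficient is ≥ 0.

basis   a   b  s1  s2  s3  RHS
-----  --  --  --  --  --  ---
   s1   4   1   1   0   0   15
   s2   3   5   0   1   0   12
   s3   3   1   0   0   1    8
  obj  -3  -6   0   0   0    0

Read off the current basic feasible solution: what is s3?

s3 is basic (row 3); its value is the RHS of that row, 8.

8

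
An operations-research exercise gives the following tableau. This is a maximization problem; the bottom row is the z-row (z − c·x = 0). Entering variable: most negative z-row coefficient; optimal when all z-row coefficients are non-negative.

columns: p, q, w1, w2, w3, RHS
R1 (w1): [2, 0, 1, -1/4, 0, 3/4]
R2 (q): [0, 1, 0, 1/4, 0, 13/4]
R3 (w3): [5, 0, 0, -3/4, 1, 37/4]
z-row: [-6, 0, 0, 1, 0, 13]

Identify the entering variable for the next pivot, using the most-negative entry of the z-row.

p

Negative z-row entries: p: -6.
The most negative is -6 in column p, so p enters.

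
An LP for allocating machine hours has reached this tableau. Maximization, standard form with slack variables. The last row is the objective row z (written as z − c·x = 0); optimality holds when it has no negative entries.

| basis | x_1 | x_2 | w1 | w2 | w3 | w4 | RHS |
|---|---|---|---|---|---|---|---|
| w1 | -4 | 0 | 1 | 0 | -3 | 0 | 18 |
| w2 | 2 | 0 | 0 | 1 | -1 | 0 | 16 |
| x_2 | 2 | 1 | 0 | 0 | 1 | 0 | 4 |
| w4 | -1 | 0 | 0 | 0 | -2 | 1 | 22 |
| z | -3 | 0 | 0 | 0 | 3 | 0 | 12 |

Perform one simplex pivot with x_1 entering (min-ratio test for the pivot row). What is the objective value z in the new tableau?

18

Ratio test on column x_1 — row 1: entry -4 ≤ 0; row 2: 16/2 = 8; row 3: 4/2 = 2; row 4: entry -1 ≤ 0. Minimum is 2 at row 3 (x_2 leaves); pivot element 2.
Pivot on row 3; the z-row RHS becomes 12 − (-3)·2 = 18.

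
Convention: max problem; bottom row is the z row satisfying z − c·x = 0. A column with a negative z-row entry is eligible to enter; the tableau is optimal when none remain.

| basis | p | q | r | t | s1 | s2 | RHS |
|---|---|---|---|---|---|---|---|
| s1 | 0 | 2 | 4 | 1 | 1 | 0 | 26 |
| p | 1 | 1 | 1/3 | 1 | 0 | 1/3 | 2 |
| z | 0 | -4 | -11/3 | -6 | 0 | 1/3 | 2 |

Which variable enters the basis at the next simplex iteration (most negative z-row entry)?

t

Negative z-row entries: q: -4, r: -11/3, t: -6.
The most negative is -6 in column t, so t enters.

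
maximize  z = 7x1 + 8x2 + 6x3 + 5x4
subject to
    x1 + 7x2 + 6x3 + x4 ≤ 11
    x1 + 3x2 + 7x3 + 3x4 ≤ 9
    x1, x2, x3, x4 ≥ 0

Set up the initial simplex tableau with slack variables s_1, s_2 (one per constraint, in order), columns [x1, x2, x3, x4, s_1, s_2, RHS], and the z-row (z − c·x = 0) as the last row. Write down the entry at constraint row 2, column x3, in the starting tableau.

Constraint 2 has coefficient 7 on x3.

7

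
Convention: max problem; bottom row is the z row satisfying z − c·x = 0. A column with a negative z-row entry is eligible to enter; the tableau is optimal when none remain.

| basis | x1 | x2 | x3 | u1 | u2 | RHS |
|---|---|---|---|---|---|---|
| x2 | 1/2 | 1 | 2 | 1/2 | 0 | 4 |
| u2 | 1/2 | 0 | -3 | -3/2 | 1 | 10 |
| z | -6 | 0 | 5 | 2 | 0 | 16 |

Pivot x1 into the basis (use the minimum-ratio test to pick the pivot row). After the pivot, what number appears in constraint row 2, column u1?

Ratio test on column x1 — row 1: 4/(1/2) = 8; row 2: 10/(1/2) = 20. Minimum is 8 at row 1 (x2 leaves); pivot element 1/2.
Divide row 1 by 1/2; eliminate column x1 from the other rows.
Row 2 update in column u1: -3/2 − (1/2)·1 = -2.

-2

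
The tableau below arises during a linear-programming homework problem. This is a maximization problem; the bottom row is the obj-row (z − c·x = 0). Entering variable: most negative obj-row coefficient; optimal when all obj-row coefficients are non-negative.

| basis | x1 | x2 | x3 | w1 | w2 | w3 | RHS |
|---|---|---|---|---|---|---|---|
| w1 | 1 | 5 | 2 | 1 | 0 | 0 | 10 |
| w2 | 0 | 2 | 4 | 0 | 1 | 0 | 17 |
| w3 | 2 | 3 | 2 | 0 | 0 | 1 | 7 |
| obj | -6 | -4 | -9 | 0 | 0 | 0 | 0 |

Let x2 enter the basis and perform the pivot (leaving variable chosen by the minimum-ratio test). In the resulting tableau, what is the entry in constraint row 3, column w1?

Ratio test on column x2 — row 1: 10/5 = 2; row 2: 17/2 = 17/2; row 3: 7/3 = 7/3. Minimum is 2 at row 1 (w1 leaves); pivot element 5.
Divide row 1 by 5; eliminate column x2 from the other rows.
Row 3 update in column w1: 0 − 3·(1/5) = -3/5.

-3/5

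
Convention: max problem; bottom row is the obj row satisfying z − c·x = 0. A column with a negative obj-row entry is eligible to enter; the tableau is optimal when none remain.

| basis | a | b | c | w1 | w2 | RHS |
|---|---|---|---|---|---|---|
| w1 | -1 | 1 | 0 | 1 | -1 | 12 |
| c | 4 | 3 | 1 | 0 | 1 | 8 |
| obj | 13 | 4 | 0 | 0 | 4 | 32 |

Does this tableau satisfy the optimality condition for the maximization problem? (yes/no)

Every obj-row coefficient is ≥ 0, so the tableau is optimal.

yes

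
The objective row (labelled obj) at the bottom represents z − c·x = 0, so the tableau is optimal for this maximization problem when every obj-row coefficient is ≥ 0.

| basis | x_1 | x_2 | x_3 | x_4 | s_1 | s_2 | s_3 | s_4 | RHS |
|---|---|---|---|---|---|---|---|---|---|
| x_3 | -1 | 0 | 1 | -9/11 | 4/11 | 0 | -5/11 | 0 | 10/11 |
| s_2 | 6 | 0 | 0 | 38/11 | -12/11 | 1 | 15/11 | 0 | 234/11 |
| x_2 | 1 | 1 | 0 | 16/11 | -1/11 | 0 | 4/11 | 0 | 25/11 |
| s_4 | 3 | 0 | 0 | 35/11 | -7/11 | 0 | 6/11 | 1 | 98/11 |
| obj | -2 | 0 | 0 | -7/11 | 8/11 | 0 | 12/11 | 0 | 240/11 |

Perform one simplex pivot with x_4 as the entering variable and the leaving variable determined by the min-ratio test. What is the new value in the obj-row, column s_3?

Ratio test on column x_4 — row 1: entry -9/11 ≤ 0; row 2: (234/11)/(38/11) = 117/19; row 3: (25/11)/(16/11) = 25/16; row 4: (98/11)/(35/11) = 14/5. Minimum is 25/16 at row 3 (x_2 leaves); pivot element 16/11.
Divide row 3 by 16/11; eliminate column x_4 from the other rows.
obj-row update in column s_3: 12/11 − (-7/11)·(1/4) = 5/4.

5/4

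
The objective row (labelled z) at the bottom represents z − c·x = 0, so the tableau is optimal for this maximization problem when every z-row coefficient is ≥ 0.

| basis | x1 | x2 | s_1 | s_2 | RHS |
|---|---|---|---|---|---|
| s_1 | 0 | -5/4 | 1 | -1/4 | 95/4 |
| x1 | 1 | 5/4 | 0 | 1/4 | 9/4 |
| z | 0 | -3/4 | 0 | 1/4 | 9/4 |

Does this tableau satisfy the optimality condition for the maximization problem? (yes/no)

The z-row has a negative entry -3/4 in column x2, so it is not optimal.

no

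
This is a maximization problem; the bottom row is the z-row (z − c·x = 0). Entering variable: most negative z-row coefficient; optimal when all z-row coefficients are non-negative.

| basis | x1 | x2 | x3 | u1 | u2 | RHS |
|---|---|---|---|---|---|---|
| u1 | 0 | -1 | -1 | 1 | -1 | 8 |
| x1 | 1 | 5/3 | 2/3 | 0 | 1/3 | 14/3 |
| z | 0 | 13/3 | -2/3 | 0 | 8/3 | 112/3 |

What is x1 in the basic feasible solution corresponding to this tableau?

x1 is basic (row 2); its value is the RHS of that row, 14/3.

14/3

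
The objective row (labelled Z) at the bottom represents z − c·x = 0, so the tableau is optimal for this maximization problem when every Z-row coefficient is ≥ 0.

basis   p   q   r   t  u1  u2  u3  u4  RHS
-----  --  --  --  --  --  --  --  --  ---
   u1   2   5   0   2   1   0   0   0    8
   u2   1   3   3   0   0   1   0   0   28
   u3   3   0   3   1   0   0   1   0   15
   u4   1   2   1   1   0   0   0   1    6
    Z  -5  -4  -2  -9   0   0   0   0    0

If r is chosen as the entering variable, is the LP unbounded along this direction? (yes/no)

Column r has positive entries in row(s) 2, 3, 4, so the ratio test bounds it — not unbounded.

no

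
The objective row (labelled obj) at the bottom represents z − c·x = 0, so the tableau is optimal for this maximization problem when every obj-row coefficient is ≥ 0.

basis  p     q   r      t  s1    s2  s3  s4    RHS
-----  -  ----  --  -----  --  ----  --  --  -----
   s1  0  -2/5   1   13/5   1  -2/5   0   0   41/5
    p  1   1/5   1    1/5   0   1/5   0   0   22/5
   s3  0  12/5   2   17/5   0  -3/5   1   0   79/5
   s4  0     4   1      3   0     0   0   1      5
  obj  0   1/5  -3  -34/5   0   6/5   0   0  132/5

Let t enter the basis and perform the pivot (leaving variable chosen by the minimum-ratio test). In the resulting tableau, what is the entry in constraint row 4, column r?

1/3

Ratio test on column t — row 1: (41/5)/(13/5) = 41/13; row 2: (22/5)/(1/5) = 22; row 3: (79/5)/(17/5) = 79/17; row 4: 5/3 = 5/3. Minimum is 5/3 at row 4 (s4 leaves); pivot element 3.
Divide row 4 by 3; eliminate column t from the other rows.
In the new row 4, the r entry is the old entry divided by the pivot: 1/3 = 1/3.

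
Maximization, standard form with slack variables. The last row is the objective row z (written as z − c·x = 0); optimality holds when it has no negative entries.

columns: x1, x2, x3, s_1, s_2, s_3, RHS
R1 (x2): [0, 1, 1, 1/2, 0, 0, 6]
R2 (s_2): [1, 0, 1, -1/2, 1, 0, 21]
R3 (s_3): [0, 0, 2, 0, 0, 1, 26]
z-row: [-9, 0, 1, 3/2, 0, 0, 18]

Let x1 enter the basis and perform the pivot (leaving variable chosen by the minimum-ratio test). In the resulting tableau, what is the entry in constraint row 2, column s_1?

-1/2

Ratio test on column x1 — row 1: entry 0 ≤ 0; row 2: 21/1 = 21; row 3: entry 0 ≤ 0. Minimum is 21 at row 2 (s_2 leaves); pivot element 1.
Divide row 2 by 1; eliminate column x1 from the other rows.
In the new row 2, the s_1 entry is the old entry divided by the pivot: (-1/2)/1 = -1/2.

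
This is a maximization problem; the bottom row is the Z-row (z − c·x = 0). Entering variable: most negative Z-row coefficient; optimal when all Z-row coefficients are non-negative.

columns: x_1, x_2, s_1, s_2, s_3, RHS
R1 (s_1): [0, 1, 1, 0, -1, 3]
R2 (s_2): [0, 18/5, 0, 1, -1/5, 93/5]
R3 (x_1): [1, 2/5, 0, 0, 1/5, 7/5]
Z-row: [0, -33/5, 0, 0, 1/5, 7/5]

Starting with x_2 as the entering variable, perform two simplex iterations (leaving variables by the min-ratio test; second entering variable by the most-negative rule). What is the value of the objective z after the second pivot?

70/3

Ratio test on column x_2 — row 1: 3/1 = 3; row 2: (93/5)/(18/5) = 31/6; row 3: (7/5)/(2/5) = 7/2. Minimum is 3 at row 1 (s_1 leaves); pivot element 1.
Pivot on row 1; the Z-row RHS becomes 7/5 − (-33/5)·3 = 106/5.
Next entering variable (most negative Z-row entry -32/5): s_3.
Ratio test on column s_3 — row 1: entry -1 ≤ 0; row 2: (39/5)/(17/5) = 39/17; row 3: (1/5)/(3/5) = 1/3. Minimum is 1/3 at row 3 (x_1 leaves); pivot element 3/5.
After the second pivot the Z-row RHS is 106/5 − (-32/5)·(1/3) = 70/3.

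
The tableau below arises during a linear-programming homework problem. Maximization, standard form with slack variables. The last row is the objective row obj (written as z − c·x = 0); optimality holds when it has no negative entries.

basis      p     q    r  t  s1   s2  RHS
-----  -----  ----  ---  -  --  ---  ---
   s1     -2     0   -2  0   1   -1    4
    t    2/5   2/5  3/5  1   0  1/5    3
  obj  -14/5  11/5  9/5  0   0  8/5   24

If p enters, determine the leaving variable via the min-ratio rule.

Column p entries and ratios — s1: -2 ≤ 0, skip; t: 3/(2/5) = 15/2.
Smallest ratio is 15/2 in the row of t, so t leaves.

t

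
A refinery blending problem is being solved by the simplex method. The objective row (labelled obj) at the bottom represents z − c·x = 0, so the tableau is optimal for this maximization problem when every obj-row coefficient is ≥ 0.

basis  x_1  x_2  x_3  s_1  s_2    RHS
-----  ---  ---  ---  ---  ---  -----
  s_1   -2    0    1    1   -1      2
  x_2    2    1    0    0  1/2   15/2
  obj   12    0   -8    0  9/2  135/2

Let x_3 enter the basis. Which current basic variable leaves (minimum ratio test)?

Column x_3 entries and ratios — s_1: 2/1 = 2; x_2: 0 ≤ 0, skip.
Smallest ratio is 2 in the row of s_1, so s_1 leaves.

s_1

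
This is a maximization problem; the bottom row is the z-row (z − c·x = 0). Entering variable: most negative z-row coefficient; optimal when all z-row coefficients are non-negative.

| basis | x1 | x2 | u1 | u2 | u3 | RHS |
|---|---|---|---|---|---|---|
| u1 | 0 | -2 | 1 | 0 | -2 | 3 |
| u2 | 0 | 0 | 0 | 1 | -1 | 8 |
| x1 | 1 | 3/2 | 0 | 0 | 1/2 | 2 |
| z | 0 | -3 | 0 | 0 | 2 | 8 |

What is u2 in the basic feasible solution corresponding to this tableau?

u2 is basic (row 2); its value is the RHS of that row, 8.

8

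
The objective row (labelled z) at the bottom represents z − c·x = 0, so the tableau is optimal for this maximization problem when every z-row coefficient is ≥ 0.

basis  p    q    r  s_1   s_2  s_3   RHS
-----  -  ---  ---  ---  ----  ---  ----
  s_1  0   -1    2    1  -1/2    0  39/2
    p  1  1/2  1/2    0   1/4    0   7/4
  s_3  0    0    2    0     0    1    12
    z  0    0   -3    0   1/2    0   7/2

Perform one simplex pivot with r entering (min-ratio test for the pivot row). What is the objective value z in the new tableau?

14

Ratio test on column r — row 1: (39/2)/2 = 39/4; row 2: (7/4)/(1/2) = 7/2; row 3: 12/2 = 6. Minimum is 7/2 at row 2 (p leaves); pivot element 1/2.
Pivot on row 2; the z-row RHS becomes 7/2 − (-3)·(7/2) = 14.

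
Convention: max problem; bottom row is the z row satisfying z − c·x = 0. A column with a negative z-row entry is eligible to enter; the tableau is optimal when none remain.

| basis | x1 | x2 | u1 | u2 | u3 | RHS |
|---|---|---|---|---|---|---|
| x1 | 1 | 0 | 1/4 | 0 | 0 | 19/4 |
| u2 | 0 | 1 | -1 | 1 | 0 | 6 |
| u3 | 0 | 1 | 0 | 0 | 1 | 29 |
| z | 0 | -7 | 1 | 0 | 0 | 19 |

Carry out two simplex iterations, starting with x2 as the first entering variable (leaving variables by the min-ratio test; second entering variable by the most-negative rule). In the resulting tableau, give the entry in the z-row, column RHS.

Ratio test on column x2 — row 1: entry 0 ≤ 0; row 2: 6/1 = 6; row 3: 29/1 = 29. Minimum is 6 at row 2 (u2 leaves); pivot element 1.
Divide row 2 by 1; eliminate column x2 from the other rows.
Second iteration: most negative z-row entry is -6 in column u1, so u1 enters.
Ratio test on column u1 — row 1: (19/4)/(1/4) = 19; row 2: entry -1 ≤ 0; row 3: 23/1 = 23. Minimum is 19 at row 1 (x1 leaves); pivot element 1/4.
Divide row 1 by 1/4; eliminate column u1 from the other rows.
After both pivots, the entry at the z-row, column RHS is 175.

175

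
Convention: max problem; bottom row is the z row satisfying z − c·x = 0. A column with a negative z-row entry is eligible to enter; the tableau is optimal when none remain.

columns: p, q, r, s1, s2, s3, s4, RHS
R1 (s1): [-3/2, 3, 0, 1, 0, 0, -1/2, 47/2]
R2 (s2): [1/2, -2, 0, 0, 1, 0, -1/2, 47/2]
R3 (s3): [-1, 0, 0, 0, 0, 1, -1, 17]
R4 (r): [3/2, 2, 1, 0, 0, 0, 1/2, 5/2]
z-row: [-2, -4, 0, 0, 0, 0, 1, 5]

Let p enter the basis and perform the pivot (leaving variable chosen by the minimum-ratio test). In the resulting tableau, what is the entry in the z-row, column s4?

5/3

Ratio test on column p — row 1: entry -3/2 ≤ 0; row 2: (47/2)/(1/2) = 47; row 3: entry -1 ≤ 0; row 4: (5/2)/(3/2) = 5/3. Minimum is 5/3 at row 4 (r leaves); pivot element 3/2.
Divide row 4 by 3/2; eliminate column p from the other rows.
z-row update in column s4: 1 − (-2)·(1/3) = 5/3.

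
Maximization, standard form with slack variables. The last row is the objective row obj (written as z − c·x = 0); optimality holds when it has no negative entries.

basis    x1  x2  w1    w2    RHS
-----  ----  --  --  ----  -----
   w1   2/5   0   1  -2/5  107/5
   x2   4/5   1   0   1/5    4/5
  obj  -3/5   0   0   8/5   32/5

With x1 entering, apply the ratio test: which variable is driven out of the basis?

x2

Column x1 entries and ratios — w1: (107/5)/(2/5) = 107/2; x2: (4/5)/(4/5) = 1.
Smallest ratio is 1 in the row of x2, so x2 leaves.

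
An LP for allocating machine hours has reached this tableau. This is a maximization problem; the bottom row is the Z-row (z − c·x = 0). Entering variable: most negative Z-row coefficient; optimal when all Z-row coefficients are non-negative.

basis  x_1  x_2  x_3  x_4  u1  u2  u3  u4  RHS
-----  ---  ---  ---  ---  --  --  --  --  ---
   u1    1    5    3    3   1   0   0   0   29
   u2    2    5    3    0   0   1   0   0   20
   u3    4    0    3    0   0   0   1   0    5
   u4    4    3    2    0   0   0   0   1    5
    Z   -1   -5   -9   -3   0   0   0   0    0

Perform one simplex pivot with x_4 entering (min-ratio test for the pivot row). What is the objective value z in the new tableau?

29

Ratio test on column x_4 — row 1: 29/3 = 29/3; row 2: entry 0 ≤ 0; row 3: entry 0 ≤ 0; row 4: entry 0 ≤ 0. Minimum is 29/3 at row 1 (u1 leaves); pivot element 3.
Pivot on row 1; the Z-row RHS becomes 0 − (-3)·(29/3) = 29.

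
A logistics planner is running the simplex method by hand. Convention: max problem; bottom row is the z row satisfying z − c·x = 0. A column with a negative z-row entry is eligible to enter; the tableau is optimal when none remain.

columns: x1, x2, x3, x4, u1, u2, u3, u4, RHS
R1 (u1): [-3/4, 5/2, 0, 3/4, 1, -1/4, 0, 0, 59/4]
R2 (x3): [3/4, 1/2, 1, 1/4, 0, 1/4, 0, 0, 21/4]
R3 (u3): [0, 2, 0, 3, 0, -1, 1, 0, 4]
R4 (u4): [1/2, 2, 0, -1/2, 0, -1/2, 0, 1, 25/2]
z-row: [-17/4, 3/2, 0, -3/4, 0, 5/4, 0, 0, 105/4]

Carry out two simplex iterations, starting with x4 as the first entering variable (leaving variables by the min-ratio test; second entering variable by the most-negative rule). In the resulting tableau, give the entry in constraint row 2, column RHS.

Ratio test on column x4 — row 1: (59/4)/(3/4) = 59/3; row 2: (21/4)/(1/4) = 21; row 3: 4/3 = 4/3; row 4: entry -1/2 ≤ 0. Minimum is 4/3 at row 3 (u3 leaves); pivot element 3.
Divide row 3 by 3; eliminate column x4 from the other rows.
Second iteration: most negative z-row entry is -17/4 in column x1, so x1 enters.
Ratio test on column x1 — row 1: entry -3/4 ≤ 0; row 2: (59/12)/(3/4) = 59/9; row 3: entry 0 ≤ 0; row 4: (79/6)/(1/2) = 79/3. Minimum is 59/9 at row 2 (x3 leaves); pivot element 3/4.
Divide row 2 by 3/4; eliminate column x1 from the other rows.
After both pivots, the entry at constraint row 2, column RHS is 59/9.

59/9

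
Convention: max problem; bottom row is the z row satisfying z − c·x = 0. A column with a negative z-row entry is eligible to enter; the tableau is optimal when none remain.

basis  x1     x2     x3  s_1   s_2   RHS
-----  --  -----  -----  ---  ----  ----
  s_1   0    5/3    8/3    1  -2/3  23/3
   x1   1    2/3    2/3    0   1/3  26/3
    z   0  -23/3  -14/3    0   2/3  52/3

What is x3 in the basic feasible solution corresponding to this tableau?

0

x3 is not in the basis, so in the current basic feasible solution x3 = 0.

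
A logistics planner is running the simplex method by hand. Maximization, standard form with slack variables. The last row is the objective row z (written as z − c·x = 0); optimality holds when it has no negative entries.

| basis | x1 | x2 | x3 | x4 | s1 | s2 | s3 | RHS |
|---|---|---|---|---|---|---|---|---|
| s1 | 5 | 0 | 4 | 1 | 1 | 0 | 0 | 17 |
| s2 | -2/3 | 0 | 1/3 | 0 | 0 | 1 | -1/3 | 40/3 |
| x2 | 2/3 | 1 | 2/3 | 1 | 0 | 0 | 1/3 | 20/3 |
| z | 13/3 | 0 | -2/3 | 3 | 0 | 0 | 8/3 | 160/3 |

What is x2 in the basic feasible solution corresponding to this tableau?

20/3

x2 is basic (row 3); its value is the RHS of that row, 20/3.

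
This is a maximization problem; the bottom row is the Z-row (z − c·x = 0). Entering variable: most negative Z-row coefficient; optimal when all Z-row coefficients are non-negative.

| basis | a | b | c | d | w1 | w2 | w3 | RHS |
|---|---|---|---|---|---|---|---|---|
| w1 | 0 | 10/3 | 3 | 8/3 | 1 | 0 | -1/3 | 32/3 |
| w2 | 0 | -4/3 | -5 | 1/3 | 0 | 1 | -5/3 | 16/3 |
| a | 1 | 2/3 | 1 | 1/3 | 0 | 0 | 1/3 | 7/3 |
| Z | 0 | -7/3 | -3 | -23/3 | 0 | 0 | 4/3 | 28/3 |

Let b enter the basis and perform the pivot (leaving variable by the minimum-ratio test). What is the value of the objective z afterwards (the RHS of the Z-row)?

Ratio test on column b — row 1: (32/3)/(10/3) = 16/5; row 2: entry -4/3 ≤ 0; row 3: (7/3)/(2/3) = 7/2. Minimum is 16/5 at row 1 (w1 leaves); pivot element 10/3.
Pivot on row 1; the Z-row RHS becomes 28/3 − (-7/3)·(16/5) = 84/5.

84/5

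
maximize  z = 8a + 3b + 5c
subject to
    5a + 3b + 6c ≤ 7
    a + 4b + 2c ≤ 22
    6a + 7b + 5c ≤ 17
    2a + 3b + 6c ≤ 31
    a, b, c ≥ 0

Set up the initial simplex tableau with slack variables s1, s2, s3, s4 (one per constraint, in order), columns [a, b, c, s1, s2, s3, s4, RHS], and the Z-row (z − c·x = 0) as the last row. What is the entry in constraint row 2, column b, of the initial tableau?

4

Constraint 2 has coefficient 4 on b.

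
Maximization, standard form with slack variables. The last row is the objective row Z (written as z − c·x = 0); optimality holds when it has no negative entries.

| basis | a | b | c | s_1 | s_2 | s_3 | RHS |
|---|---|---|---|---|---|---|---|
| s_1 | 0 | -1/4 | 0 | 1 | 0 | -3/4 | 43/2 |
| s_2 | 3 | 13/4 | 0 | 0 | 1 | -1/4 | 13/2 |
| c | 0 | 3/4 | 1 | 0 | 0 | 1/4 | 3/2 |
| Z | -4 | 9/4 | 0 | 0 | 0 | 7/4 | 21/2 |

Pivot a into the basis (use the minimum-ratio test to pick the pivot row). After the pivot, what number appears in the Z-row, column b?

79/12

Ratio test on column a — row 1: entry 0 ≤ 0; row 2: (13/2)/3 = 13/6; row 3: entry 0 ≤ 0. Minimum is 13/6 at row 2 (s_2 leaves); pivot element 3.
Divide row 2 by 3; eliminate column a from the other rows.
Z-row update in column b: 9/4 − (-4)·(13/12) = 79/12.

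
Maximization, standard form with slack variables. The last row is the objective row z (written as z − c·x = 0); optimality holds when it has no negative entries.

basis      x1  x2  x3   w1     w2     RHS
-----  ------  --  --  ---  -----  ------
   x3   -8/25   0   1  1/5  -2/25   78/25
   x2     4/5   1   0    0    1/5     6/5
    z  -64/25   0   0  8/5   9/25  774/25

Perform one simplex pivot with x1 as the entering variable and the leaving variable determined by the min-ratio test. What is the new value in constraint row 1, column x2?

2/5

Ratio test on column x1 — row 1: entry -8/25 ≤ 0; row 2: (6/5)/(4/5) = 3/2. Minimum is 3/2 at row 2 (x2 leaves); pivot element 4/5.
Divide row 2 by 4/5; eliminate column x1 from the other rows.
Row 1 update in column x2: 0 − (-8/25)·(5/4) = 2/5.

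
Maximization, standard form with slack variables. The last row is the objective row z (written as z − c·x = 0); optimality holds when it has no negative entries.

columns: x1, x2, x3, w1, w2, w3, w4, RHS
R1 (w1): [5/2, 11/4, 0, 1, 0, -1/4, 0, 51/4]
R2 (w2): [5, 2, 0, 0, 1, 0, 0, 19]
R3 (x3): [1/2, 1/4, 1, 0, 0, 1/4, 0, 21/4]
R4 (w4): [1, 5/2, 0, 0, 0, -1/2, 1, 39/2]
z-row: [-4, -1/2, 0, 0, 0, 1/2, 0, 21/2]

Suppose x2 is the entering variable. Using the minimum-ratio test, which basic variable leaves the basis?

w1

Column x2 entries and ratios — w1: (51/4)/(11/4) = 51/11; w2: 19/2 = 19/2; x3: (21/4)/(1/4) = 21; w4: (39/2)/(5/2) = 39/5.
Smallest ratio is 51/11 in the row of w1, so w1 leaves.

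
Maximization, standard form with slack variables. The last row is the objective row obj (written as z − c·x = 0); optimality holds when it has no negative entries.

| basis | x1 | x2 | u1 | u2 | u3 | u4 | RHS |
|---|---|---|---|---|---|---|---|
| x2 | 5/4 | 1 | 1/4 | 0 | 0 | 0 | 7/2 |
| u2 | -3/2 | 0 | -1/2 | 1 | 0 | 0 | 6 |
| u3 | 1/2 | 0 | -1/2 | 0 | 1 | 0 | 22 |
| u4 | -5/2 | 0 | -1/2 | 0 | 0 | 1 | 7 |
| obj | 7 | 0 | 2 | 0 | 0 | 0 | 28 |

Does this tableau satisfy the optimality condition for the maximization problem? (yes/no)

yes

Every obj-row coefficient is ≥ 0, so the tableau is optimal.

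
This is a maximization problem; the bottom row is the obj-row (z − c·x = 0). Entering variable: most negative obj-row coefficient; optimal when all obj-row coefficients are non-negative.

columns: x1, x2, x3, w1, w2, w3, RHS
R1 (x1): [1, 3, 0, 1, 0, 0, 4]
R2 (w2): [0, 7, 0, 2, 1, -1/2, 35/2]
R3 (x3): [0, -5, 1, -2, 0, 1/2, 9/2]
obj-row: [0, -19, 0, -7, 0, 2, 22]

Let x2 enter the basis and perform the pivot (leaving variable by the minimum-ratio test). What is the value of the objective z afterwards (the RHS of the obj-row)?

142/3

Ratio test on column x2 — row 1: 4/3 = 4/3; row 2: (35/2)/7 = 5/2; row 3: entry -5 ≤ 0. Minimum is 4/3 at row 1 (x1 leaves); pivot element 3.
Pivot on row 1; the obj-row RHS becomes 22 − (-19)·(4/3) = 142/3.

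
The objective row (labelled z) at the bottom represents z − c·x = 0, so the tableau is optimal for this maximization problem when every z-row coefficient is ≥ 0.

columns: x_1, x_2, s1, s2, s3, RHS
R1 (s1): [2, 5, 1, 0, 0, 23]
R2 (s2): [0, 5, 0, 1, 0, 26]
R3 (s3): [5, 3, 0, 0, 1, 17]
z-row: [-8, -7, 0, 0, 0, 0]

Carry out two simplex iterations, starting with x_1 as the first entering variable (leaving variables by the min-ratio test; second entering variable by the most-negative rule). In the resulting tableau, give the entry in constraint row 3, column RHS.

16/19

Ratio test on column x_1 — row 1: 23/2 = 23/2; row 2: entry 0 ≤ 0; row 3: 17/5 = 17/5. Minimum is 17/5 at row 3 (s3 leaves); pivot element 5.
Divide row 3 by 5; eliminate column x_1 from the other rows.
Second iteration: most negative z-row entry is -11/5 in column x_2, so x_2 enters.
Ratio test on column x_2 — row 1: (81/5)/(19/5) = 81/19; row 2: 26/5 = 26/5; row 3: (17/5)/(3/5) = 17/3. Minimum is 81/19 at row 1 (s1 leaves); pivot element 19/5.
Divide row 1 by 19/5; eliminate column x_2 from the other rows.
After both pivots, the entry at constraint row 3, column RHS is 16/19.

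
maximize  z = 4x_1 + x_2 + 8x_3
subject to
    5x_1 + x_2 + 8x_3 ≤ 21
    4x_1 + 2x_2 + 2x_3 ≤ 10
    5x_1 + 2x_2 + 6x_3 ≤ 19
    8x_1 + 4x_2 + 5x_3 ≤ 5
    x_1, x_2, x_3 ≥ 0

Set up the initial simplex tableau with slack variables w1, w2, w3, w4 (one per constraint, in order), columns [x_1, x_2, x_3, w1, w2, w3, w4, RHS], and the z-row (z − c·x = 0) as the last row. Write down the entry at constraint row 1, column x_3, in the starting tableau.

8

Constraint 1 has coefficient 8 on x_3.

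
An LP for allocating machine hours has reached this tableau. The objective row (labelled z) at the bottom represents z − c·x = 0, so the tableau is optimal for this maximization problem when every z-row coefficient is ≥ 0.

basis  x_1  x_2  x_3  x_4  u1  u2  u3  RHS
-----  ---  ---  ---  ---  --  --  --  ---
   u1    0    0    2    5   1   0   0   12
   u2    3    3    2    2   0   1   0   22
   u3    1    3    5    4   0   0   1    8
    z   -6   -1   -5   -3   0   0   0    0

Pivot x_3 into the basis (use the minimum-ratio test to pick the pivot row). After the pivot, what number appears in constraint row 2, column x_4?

Ratio test on column x_3 — row 1: 12/2 = 6; row 2: 22/2 = 11; row 3: 8/5 = 8/5. Minimum is 8/5 at row 3 (u3 leaves); pivot element 5.
Divide row 3 by 5; eliminate column x_3 from the other rows.
Row 2 update in column x_4: 2 − 2·(4/5) = 2/5.

2/5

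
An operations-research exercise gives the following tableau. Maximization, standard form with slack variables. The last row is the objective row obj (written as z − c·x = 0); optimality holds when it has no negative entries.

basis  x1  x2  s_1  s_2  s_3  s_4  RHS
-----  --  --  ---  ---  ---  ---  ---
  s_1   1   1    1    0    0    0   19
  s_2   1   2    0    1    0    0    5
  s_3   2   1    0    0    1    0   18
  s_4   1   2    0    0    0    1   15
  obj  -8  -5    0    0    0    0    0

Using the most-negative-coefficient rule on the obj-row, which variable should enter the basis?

x1

Negative obj-row entries: x1: -8, x2: -5.
The most negative is -8 in column x1, so x1 enters.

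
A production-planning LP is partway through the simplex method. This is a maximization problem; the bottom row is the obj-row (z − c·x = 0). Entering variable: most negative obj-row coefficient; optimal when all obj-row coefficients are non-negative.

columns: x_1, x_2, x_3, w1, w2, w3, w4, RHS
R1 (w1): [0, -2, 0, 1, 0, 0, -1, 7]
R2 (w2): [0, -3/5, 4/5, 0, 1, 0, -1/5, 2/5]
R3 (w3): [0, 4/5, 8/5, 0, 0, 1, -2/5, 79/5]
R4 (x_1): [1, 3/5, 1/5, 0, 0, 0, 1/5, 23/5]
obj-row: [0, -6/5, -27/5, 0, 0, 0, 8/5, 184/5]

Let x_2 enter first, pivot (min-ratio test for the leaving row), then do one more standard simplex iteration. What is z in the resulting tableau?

71

Ratio test on column x_2 — row 1: entry -2 ≤ 0; row 2: entry -3/5 ≤ 0; row 3: (79/5)/(4/5) = 79/4; row 4: (23/5)/(3/5) = 23/3. Minimum is 23/3 at row 4 (x_1 leaves); pivot element 3/5.
Pivot on row 4; the obj-row RHS becomes 184/5 − (-6/5)·(23/3) = 46.
Next entering variable (most negative obj-row entry -5): x_3.
Ratio test on column x_3 — row 1: (67/3)/(2/3) = 67/2; row 2: 5/1 = 5; row 3: (29/3)/(4/3) = 29/4; row 4: (23/3)/(1/3) = 23. Minimum is 5 at row 2 (w2 leaves); pivot element 1.
After the second pivot the obj-row RHS is 46 − (-5)·5 = 71.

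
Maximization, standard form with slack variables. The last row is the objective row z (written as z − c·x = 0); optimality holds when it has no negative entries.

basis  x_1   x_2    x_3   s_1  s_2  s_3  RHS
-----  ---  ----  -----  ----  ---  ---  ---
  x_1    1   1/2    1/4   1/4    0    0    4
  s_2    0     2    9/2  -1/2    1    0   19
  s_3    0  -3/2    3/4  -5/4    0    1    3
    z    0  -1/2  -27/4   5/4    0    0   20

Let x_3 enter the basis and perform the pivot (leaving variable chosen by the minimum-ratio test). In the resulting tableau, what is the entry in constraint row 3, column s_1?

-5/3

Ratio test on column x_3 — row 1: 4/(1/4) = 16; row 2: 19/(9/2) = 38/9; row 3: 3/(3/4) = 4. Minimum is 4 at row 3 (s_3 leaves); pivot element 3/4.
Divide row 3 by 3/4; eliminate column x_3 from the other rows.
In the new row 3, the s_1 entry is the old entry divided by the pivot: (-5/4)/(3/4) = -5/3.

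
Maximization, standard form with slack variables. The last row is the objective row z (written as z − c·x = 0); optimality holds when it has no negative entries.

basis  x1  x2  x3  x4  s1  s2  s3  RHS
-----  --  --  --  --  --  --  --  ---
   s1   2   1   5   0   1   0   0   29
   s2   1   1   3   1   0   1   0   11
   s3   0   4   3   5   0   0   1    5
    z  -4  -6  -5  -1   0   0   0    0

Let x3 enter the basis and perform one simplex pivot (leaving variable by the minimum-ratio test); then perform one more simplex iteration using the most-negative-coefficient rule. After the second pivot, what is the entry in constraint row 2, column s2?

1

Ratio test on column x3 — row 1: 29/5 = 29/5; row 2: 11/3 = 11/3; row 3: 5/3 = 5/3. Minimum is 5/3 at row 3 (s3 leaves); pivot element 3.
Divide row 3 by 3; eliminate column x3 from the other rows.
Second iteration: most negative z-row entry is -4 in column x1, so x1 enters.
Ratio test on column x1 — row 1: (62/3)/2 = 31/3; row 2: 6/1 = 6; row 3: entry 0 ≤ 0. Minimum is 6 at row 2 (s2 leaves); pivot element 1.
Divide row 2 by 1; eliminate column x1 from the other rows.
After both pivots, the entry at constraint row 2, column s2 is 1.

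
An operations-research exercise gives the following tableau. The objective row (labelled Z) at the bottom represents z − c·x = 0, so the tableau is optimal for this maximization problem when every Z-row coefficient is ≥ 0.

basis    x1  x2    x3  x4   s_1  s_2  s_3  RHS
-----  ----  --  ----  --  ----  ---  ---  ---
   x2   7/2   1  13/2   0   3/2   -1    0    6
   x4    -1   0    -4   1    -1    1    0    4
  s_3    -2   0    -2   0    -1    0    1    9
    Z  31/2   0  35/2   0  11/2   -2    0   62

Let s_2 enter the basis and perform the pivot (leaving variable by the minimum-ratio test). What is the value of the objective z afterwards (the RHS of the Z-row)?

70

Ratio test on column s_2 — row 1: entry -1 ≤ 0; row 2: 4/1 = 4; row 3: entry 0 ≤ 0. Minimum is 4 at row 2 (x4 leaves); pivot element 1.
Pivot on row 2; the Z-row RHS becomes 62 − (-2)·4 = 70.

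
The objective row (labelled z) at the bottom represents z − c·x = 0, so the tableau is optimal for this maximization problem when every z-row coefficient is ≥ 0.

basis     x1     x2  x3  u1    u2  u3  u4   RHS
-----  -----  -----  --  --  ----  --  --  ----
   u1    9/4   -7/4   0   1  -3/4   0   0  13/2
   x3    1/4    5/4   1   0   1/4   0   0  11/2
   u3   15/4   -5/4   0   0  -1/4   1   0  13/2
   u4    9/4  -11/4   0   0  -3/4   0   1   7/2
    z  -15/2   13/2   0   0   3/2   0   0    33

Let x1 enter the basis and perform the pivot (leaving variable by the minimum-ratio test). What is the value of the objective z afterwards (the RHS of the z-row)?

Ratio test on column x1 — row 1: (13/2)/(9/4) = 26/9; row 2: (11/2)/(1/4) = 22; row 3: (13/2)/(15/4) = 26/15; row 4: (7/2)/(9/4) = 14/9. Minimum is 14/9 at row 4 (u4 leaves); pivot element 9/4.
Pivot on row 4; the z-row RHS becomes 33 − (-15/2)·(14/9) = 134/3.

134/3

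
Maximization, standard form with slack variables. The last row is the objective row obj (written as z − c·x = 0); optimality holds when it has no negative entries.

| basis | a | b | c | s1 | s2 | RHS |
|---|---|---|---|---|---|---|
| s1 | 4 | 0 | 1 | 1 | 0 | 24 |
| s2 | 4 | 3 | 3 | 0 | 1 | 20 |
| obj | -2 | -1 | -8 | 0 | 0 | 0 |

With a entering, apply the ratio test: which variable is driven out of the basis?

s2

Column a entries and ratios — s1: 24/4 = 6; s2: 20/4 = 5.
Smallest ratio is 5 in the row of s2, so s2 leaves.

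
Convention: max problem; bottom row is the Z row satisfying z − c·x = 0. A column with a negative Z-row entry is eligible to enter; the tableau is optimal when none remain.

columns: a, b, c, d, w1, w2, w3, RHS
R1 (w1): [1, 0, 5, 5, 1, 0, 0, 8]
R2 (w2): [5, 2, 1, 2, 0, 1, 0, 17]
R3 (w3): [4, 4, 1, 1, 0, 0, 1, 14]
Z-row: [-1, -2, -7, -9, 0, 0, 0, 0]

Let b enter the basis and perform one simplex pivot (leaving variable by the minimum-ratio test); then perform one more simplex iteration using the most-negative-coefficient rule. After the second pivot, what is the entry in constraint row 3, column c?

Ratio test on column b — row 1: entry 0 ≤ 0; row 2: 17/2 = 17/2; row 3: 14/4 = 7/2. Minimum is 7/2 at row 3 (w3 leaves); pivot element 4.
Divide row 3 by 4; eliminate column b from the other rows.
Second iteration: most negative Z-row entry is -17/2 in column d, so d enters.
Ratio test on column d — row 1: 8/5 = 8/5; row 2: 10/(3/2) = 20/3; row 3: (7/2)/(1/4) = 14. Minimum is 8/5 at row 1 (w1 leaves); pivot element 5.
Divide row 1 by 5; eliminate column d from the other rows.
After both pivots, the entry at constraint row 3, column c is 0.

0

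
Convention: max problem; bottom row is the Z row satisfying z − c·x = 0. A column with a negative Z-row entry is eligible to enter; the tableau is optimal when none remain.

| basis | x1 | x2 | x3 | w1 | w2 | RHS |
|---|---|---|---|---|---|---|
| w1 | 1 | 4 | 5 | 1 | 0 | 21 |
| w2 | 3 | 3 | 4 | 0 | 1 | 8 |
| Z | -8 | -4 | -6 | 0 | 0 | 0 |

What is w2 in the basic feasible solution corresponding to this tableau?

w2 is basic (row 2); its value is the RHS of that row, 8.

8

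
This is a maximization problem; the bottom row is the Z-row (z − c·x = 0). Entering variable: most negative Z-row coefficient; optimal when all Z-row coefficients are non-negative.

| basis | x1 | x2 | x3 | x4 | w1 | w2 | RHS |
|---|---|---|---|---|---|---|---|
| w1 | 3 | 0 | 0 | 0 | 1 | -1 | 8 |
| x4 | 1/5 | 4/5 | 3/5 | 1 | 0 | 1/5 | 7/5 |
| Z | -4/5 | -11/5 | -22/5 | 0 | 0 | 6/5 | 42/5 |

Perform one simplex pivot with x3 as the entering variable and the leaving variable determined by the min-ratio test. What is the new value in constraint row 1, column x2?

Ratio test on column x3 — row 1: entry 0 ≤ 0; row 2: (7/5)/(3/5) = 7/3. Minimum is 7/3 at row 2 (x4 leaves); pivot element 3/5.
Divide row 2 by 3/5; eliminate column x3 from the other rows.
Row 1 update in column x2: 0 − 0·(4/3) = 0.

0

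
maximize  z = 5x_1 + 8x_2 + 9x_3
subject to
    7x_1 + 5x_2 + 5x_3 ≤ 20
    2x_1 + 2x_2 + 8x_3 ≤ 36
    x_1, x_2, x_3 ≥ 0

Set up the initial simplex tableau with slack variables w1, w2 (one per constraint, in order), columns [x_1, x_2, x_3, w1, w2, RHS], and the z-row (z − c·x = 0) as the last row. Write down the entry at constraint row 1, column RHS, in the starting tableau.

The RHS of constraint 1 is b_1 = 20.

20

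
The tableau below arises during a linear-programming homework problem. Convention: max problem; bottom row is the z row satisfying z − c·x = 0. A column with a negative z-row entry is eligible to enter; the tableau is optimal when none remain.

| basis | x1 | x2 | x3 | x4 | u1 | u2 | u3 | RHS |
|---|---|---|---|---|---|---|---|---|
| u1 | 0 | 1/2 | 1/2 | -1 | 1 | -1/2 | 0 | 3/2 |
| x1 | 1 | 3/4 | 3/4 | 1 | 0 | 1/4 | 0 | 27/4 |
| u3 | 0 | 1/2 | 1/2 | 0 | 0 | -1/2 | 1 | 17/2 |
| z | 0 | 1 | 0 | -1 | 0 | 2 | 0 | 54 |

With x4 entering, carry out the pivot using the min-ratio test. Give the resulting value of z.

Ratio test on column x4 — row 1: entry -1 ≤ 0; row 2: (27/4)/1 = 27/4; row 3: entry 0 ≤ 0. Minimum is 27/4 at row 2 (x1 leaves); pivot element 1.
Pivot on row 2; the z-row RHS becomes 54 − (-1)·(27/4) = 243/4.

243/4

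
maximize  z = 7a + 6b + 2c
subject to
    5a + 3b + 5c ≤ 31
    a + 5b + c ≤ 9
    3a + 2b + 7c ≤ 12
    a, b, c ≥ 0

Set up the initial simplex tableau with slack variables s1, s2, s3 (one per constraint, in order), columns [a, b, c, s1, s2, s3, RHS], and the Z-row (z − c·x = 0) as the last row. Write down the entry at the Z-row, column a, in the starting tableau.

The Z-row carries the negated objective coefficients: the a entry is -7.

-7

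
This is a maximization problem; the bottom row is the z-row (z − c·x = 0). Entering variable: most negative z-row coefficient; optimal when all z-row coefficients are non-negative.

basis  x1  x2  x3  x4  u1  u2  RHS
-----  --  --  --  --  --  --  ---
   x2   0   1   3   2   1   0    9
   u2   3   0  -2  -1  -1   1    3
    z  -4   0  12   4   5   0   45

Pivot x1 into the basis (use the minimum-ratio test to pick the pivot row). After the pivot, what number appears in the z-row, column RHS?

Ratio test on column x1 — row 1: entry 0 ≤ 0; row 2: 3/3 = 1. Minimum is 1 at row 2 (u2 leaves); pivot element 3.
Divide row 2 by 3; eliminate column x1 from the other rows.
z-row update in column RHS: 45 − (-4)·1 = 49.

49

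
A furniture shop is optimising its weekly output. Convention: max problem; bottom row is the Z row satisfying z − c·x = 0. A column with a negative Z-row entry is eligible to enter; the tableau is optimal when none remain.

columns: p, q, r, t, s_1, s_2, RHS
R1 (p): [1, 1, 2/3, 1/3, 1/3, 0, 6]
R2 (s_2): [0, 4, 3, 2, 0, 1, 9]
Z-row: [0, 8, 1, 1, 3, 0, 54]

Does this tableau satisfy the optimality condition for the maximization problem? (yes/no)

yes

Every Z-row coefficient is ≥ 0, so the tableau is optimal.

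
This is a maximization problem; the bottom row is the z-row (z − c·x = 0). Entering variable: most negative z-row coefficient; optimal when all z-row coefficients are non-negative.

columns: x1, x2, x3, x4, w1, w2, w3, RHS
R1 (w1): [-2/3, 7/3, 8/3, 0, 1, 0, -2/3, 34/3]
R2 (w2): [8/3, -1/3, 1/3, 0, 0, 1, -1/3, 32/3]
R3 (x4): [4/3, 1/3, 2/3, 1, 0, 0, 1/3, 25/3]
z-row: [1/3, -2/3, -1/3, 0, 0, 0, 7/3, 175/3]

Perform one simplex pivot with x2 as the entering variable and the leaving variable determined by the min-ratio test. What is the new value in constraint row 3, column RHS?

Ratio test on column x2 — row 1: (34/3)/(7/3) = 34/7; row 2: entry -1/3 ≤ 0; row 3: (25/3)/(1/3) = 25. Minimum is 34/7 at row 1 (w1 leaves); pivot element 7/3.
Divide row 1 by 7/3; eliminate column x2 from the other rows.
Row 3 update in column RHS: 25/3 − (1/3)·(34/7) = 47/7.

47/7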